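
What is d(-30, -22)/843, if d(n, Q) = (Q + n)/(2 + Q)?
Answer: 13/4215 ≈ 0.0030842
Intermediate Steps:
d(n, Q) = (Q + n)/(2 + Q)
d(-30, -22)/843 = ((-22 - 30)/(2 - 22))/843 = (-52/(-20))*(1/843) = -1/20*(-52)*(1/843) = (13/5)*(1/843) = 13/4215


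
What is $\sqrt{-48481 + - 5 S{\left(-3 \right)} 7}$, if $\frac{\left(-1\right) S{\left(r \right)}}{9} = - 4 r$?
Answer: $i \sqrt{44701} \approx 211.43 i$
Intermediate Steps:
$S{\left(r \right)} = 36 r$ ($S{\left(r \right)} = - 9 \left(- 4 r\right) = 36 r$)
$\sqrt{-48481 + - 5 S{\left(-3 \right)} 7} = \sqrt{-48481 + - 5 \cdot 36 \left(-3\right) 7} = \sqrt{-48481 + \left(-5\right) \left(-108\right) 7} = \sqrt{-48481 + 540 \cdot 7} = \sqrt{-48481 + 3780} = \sqrt{-44701} = i \sqrt{44701}$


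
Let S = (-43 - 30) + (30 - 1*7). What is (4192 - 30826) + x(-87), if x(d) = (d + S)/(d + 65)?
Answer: -585811/22 ≈ -26628.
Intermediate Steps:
S = -50 (S = -73 + (30 - 7) = -73 + 23 = -50)
x(d) = (-50 + d)/(65 + d) (x(d) = (d - 50)/(d + 65) = (-50 + d)/(65 + d))
(4192 - 30826) + x(-87) = (4192 - 30826) + (-50 - 87)/(65 - 87) = -26634 - 137/(-22) = -26634 - 1/22*(-137) = -26634 + 137/22 = -585811/22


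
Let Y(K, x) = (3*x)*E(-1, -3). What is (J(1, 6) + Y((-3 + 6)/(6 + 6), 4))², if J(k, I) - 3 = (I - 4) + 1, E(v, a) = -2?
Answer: 324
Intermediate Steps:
J(k, I) = I (J(k, I) = 3 + ((I - 4) + 1) = 3 + ((-4 + I) + 1) = 3 + (-3 + I) = I)
Y(K, x) = -6*x (Y(K, x) = (3*x)*(-2) = -6*x)
(J(1, 6) + Y((-3 + 6)/(6 + 6), 4))² = (6 - 6*4)² = (6 - 24)² = (-18)² = 324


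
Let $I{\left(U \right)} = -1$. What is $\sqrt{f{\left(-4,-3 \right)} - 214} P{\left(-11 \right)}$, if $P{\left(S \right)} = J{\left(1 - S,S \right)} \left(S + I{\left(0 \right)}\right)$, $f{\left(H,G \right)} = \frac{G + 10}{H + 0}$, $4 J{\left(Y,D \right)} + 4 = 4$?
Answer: $0$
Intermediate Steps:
$J{\left(Y,D \right)} = 0$ ($J{\left(Y,D \right)} = -1 + \frac{1}{4} \cdot 4 = -1 + 1 = 0$)
$f{\left(H,G \right)} = \frac{10 + G}{H}$
$P{\left(S \right)} = 0$ ($P{\left(S \right)} = 0 \left(S - 1\right) = 0 \left(-1 + S\right) = 0$)
$\sqrt{f{\left(-4,-3 \right)} - 214} P{\left(-11 \right)} = \sqrt{\frac{10 - 3}{-4} - 214} \cdot 0 = \sqrt{\left(- \frac{1}{4}\right) 7 - 214} \cdot 0 = \sqrt{- \frac{7}{4} - 214} \cdot 0 = \sqrt{- \frac{863}{4}} \cdot 0 = \frac{i \sqrt{863}}{2} \cdot 0 = 0$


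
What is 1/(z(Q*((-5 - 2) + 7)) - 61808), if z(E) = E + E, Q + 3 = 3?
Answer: -1/61808 ≈ -1.6179e-5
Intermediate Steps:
Q = 0 (Q = -3 + 3 = 0)
z(E) = 2*E
1/(z(Q*((-5 - 2) + 7)) - 61808) = 1/(2*(0*((-5 - 2) + 7)) - 61808) = 1/(2*(0*(-7 + 7)) - 61808) = 1/(2*(0*0) - 61808) = 1/(2*0 - 61808) = 1/(0 - 61808) = 1/(-61808) = -1/61808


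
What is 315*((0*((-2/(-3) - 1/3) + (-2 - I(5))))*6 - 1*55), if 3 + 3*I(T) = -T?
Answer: -17325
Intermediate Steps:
I(T) = -1 - T/3 (I(T) = -1 + (-T)/3 = -1 - T/3)
315*((0*((-2/(-3) - 1/3) + (-2 - I(5))))*6 - 1*55) = 315*((0*((-2/(-3) - 1/3) + (-2 - (-1 - 1/3*5))))*6 - 1*55) = 315*((0*((-2*(-1/3) - 1*1/3) + (-2 - (-1 - 5/3))))*6 - 55) = 315*((0*((2/3 - 1/3) + (-2 - 1*(-8/3))))*6 - 55) = 315*((0*(1/3 + (-2 + 8/3)))*6 - 55) = 315*((0*(1/3 + 2/3))*6 - 55) = 315*((0*1)*6 - 55) = 315*(0*6 - 55) = 315*(0 - 55) = 315*(-55) = -17325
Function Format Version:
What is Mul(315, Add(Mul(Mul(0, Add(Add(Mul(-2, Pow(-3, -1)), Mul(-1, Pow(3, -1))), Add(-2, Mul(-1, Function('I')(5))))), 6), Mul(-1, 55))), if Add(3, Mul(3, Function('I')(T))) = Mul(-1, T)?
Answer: -17325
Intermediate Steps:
Function('I')(T) = Add(-1, Mul(Rational(-1, 3), T)) (Function('I')(T) = Add(-1, Mul(Rational(1, 3), Mul(-1, T))) = Add(-1, Mul(Rational(-1, 3), T)))
Mul(315, Add(Mul(Mul(0, Add(Add(Mul(-2, Pow(-3, -1)), Mul(-1, Pow(3, -1))), Add(-2, Mul(-1, Function('I')(5))))), 6), Mul(-1, 55))) = Mul(315, Add(Mul(Mul(0, Add(Add(Mul(-2, Pow(-3, -1)), Mul(-1, Pow(3, -1))), Add(-2, Mul(-1, Add(-1, Mul(Rational(-1, 3), 5)))))), 6), Mul(-1, 55))) = Mul(315, Add(Mul(Mul(0, Add(Add(Mul(-2, Rational(-1, 3)), Mul(-1, Rational(1, 3))), Add(-2, Mul(-1, Add(-1, Rational(-5, 3)))))), 6), -55)) = Mul(315, Add(Mul(Mul(0, Add(Add(Rational(2, 3), Rational(-1, 3)), Add(-2, Mul(-1, Rational(-8, 3))))), 6), -55)) = Mul(315, Add(Mul(Mul(0, Add(Rational(1, 3), Add(-2, Rational(8, 3)))), 6), -55)) = Mul(315, Add(Mul(Mul(0, Add(Rational(1, 3), Rational(2, 3))), 6), -55)) = Mul(315, Add(Mul(Mul(0, 1), 6), -55)) = Mul(315, Add(Mul(0, 6), -55)) = Mul(315, Add(0, -55)) = Mul(315, -55) = -17325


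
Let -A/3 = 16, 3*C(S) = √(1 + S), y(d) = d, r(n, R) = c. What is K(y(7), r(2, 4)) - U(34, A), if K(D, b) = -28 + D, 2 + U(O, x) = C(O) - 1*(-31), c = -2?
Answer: -50 - √35/3 ≈ -51.972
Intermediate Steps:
r(n, R) = -2
C(S) = √(1 + S)/3
A = -48 (A = -3*16 = -48)
U(O, x) = 29 + √(1 + O)/3 (U(O, x) = -2 + (√(1 + O)/3 - 1*(-31)) = -2 + (√(1 + O)/3 + 31) = -2 + (31 + √(1 + O)/3) = 29 + √(1 + O)/3)
K(y(7), r(2, 4)) - U(34, A) = (-28 + 7) - (29 + √(1 + 34)/3) = -21 - (29 + √35/3) = -21 + (-29 - √35/3) = -50 - √35/3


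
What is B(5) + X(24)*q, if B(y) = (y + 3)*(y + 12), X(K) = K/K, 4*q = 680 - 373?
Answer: 851/4 ≈ 212.75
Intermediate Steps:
q = 307/4 (q = (680 - 373)/4 = (¼)*307 = 307/4 ≈ 76.750)
X(K) = 1
B(y) = (3 + y)*(12 + y)
B(5) + X(24)*q = (36 + 5² + 15*5) + 1*(307/4) = (36 + 25 + 75) + 307/4 = 136 + 307/4 = 851/4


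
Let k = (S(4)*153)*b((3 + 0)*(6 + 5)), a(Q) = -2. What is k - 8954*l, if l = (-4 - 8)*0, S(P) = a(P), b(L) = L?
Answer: -10098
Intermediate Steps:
S(P) = -2
k = -10098 (k = (-2*153)*((3 + 0)*(6 + 5)) = -918*11 = -306*33 = -10098)
l = 0 (l = -12*0 = 0)
k - 8954*l = -10098 - 8954*0 = -10098 + 0 = -10098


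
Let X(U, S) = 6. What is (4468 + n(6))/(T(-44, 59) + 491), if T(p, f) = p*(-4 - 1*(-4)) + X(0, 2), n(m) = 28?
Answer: 4496/497 ≈ 9.0463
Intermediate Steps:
T(p, f) = 6 (T(p, f) = p*(-4 - 1*(-4)) + 6 = p*(-4 + 4) + 6 = p*0 + 6 = 0 + 6 = 6)
(4468 + n(6))/(T(-44, 59) + 491) = (4468 + 28)/(6 + 491) = 4496/497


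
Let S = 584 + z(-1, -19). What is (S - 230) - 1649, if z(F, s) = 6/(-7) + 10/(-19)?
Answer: -172419/133 ≈ -1296.4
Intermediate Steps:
z(F, s) = -184/133 (z(F, s) = 6*(-⅐) + 10*(-1/19) = -6/7 - 10/19 = -184/133)
S = 77488/133 (S = 584 - 184/133 = 77488/133 ≈ 582.62)
(S - 230) - 1649 = (77488/133 - 230) - 1649 = 46898/133 - 1649 = -172419/133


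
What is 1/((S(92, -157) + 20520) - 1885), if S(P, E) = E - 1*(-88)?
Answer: 1/18566 ≈ 5.3862e-5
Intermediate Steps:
S(P, E) = 88 + E (S(P, E) = E + 88 = 88 + E)
1/((S(92, -157) + 20520) - 1885) = 1/(((88 - 157) + 20520) - 1885) = 1/((-69 + 20520) - 1885) = 1/(20451 - 1885) = 1/18566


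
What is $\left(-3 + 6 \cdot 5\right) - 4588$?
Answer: $-4561$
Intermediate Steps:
$\left(-3 + 6 \cdot 5\right) - 4588 = \left(-3 + 30\right) - 4588 = 27 - 4588 = -4561$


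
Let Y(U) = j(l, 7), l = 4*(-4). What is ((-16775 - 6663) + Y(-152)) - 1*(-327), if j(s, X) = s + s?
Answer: -23143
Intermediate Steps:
l = -16
j(s, X) = 2*s
Y(U) = -32 (Y(U) = 2*(-16) = -32)
((-16775 - 6663) + Y(-152)) - 1*(-327) = ((-16775 - 6663) - 32) - 1*(-327) = (-23438 - 32) + 327 = -23470 + 327 = -23143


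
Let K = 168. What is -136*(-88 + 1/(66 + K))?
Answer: 1400188/117 ≈ 11967.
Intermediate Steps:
-136*(-88 + 1/(66 + K)) = -136*(-88 + 1/(66 + 168)) = -136*(-88 + 1/234) = -136*(-20591/234) = 1400188/117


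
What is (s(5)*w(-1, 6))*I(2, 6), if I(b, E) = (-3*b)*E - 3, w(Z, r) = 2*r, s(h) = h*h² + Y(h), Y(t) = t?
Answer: -60840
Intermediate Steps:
s(h) = h + h³ (s(h) = h*h² + h = h³ + h = h + h³)
I(b, E) = -3 - 3*E*b (I(b, E) = -3*E*b - 3 = -3 - 3*E*b)
(s(5)*w(-1, 6))*I(2, 6) = ((5 + 5³)*(2*6))*(-3 - 3*6*2) = ((5 + 125)*12)*(-3 - 36) = (130*12)*(-39) = 1560*(-39) = -60840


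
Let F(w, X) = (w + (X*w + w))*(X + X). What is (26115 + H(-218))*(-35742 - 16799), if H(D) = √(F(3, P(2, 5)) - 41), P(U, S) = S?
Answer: -1372791248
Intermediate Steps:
F(w, X) = 2*X*(2*w + X*w) (F(w, X) = (w + (w + X*w))*(2*X) = (2*w + X*w)*(2*X) = 2*X*(2*w + X*w))
H(D) = 13 (H(D) = √(2*5*3*(2 + 5) - 41) = √(2*5*3*7 - 41) = √(210 - 41) = √169 = 13)
(26115 + H(-218))*(-35742 - 16799) = (26115 + 13)*(-35742 - 16799) = 26128*(-52541) = -1372791248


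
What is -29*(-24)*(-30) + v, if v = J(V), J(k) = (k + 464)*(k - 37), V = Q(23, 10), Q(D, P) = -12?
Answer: -43028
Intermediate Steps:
V = -12
J(k) = (-37 + k)*(464 + k) (J(k) = (464 + k)*(-37 + k) = (-37 + k)*(464 + k))
v = -22148 (v = -17168 + (-12)² + 427*(-12) = -17168 + 144 - 5124 = -22148)
-29*(-24)*(-30) + v = -29*(-24)*(-30) - 22148 = 696*(-30) - 22148 = -20880 - 22148 = -43028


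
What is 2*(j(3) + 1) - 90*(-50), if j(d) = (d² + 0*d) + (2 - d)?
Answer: 4518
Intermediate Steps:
j(d) = 2 + d² - d (j(d) = (d² + 0) + (2 - d) = d² + (2 - d) = 2 + d² - d)
2*(j(3) + 1) - 90*(-50) = 2*((2 + 3² - 1*3) + 1) - 90*(-50) = 2*((2 + 9 - 3) + 1) + 4500 = 2*(8 + 1) + 4500 = 2*9 + 4500 = 18 + 4500 = 4518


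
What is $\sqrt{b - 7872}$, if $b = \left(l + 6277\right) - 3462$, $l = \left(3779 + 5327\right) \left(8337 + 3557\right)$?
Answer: $3 \sqrt{12033523} \approx 10407.0$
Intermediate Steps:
$l = 108306764$ ($l = 9106 \cdot 11894 = 108306764$)
$b = 108309579$ ($b = \left(108306764 + 6277\right) - 3462 = 108313041 - 3462 = 108309579$)
$\sqrt{b - 7872} = \sqrt{108309579 - 7872} = \sqrt{108301707} = 3 \sqrt{12033523}$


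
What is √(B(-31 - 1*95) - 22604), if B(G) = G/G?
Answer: I*√22603 ≈ 150.34*I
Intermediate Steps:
B(G) = 1
√(B(-31 - 1*95) - 22604) = √(1 - 22604) = √(-22603) = I*√22603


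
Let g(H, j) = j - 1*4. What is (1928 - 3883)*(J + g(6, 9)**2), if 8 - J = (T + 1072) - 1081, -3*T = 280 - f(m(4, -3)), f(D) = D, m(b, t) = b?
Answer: -261970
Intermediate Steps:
T = -92 (T = -(280 - 1*4)/3 = -(280 - 4)/3 = -1/3*276 = -92)
g(H, j) = -4 + j (g(H, j) = j - 4 = -4 + j)
J = 109 (J = 8 - ((-92 + 1072) - 1081) = 8 - (980 - 1081) = 8 - 1*(-101) = 8 + 101 = 109)
(1928 - 3883)*(J + g(6, 9)**2) = (1928 - 3883)*(109 + (-4 + 9)**2) = -1955*(109 + 5**2) = -1955*(109 + 25) = -1955*134 = -261970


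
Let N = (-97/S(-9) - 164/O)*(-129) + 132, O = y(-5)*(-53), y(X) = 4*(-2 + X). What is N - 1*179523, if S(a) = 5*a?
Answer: -999779021/5565 ≈ -1.7965e+5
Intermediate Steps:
y(X) = -8 + 4*X
O = 1484 (O = (-8 + 4*(-5))*(-53) = (-8 - 20)*(-53) = -28*(-53) = 1484)
N = -733526/5565 (N = (-97/(5*(-9)) - 164/1484)*(-129) + 132 = (-97/(-45) - 164*1/1484)*(-129) + 132 = (-97*(-1/45) - 41/371)*(-129) + 132 = (97/45 - 41/371)*(-129) + 132 = (34142/16695)*(-129) + 132 = -1468106/5565 + 132 = -733526/5565 ≈ -131.81)
N - 1*179523 = -733526/5565 - 1*179523 = -733526/5565 - 179523 = -999779021/5565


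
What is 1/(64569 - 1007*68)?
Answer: -1/3907 ≈ -0.00025595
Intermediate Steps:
1/(64569 - 1007*68) = 1/(64569 - 68476) = 1/(-3907) = -1/3907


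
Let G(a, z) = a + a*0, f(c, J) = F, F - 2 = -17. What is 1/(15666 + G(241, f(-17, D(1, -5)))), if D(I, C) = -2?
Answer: 1/15907 ≈ 6.2865e-5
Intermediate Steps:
F = -15 (F = 2 - 17 = -15)
f(c, J) = -15
G(a, z) = a (G(a, z) = a + 0 = a)
1/(15666 + G(241, f(-17, D(1, -5)))) = 1/(15666 + 241) = 1/15907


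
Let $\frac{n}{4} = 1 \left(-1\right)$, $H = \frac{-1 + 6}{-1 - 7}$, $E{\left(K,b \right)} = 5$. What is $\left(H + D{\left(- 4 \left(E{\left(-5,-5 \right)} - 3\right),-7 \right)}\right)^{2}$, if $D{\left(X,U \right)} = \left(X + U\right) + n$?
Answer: $\frac{24649}{64} \approx 385.14$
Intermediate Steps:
$H = - \frac{5}{8}$ ($H = \frac{5}{-8} = 5 \left(- \frac{1}{8}\right) = - \frac{5}{8} \approx -0.625$)
$n = -4$ ($n = 4 \cdot 1 \left(-1\right) = 4 \left(-1\right) = -4$)
$D{\left(X,U \right)} = -4 + U + X$ ($D{\left(X,U \right)} = \left(X + U\right) - 4 = \left(U + X\right) - 4 = -4 + U + X$)
$\left(H + D{\left(- 4 \left(E{\left(-5,-5 \right)} - 3\right),-7 \right)}\right)^{2} = \left(- \frac{5}{8} - \left(11 + 4 \left(5 - 3\right)\right)\right)^{2} = \left(- \frac{5}{8} - 19\right)^{2} = \left(- \frac{157}{8}\right)^{2} = \frac{24649}{64}$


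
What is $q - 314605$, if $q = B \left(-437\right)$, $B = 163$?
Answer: $-385836$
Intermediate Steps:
$q = -71231$ ($q = 163 \left(-437\right) = -71231$)
$q - 314605 = -71231 - 314605 = -385836$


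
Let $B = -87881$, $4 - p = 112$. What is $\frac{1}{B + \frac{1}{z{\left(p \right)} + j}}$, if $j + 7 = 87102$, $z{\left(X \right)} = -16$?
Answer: $- \frac{87079}{7652589598} \approx -1.1379 \cdot 10^{-5}$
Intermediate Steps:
$p = -108$ ($p = 4 - 112 = -108$)
$j = 87095$ ($j = -7 + 87102 = 87095$)
$\frac{1}{B + \frac{1}{z{\left(p \right)} + j}} = \frac{1}{-87881 + \frac{1}{-16 + 87095}} = \frac{1}{-87881 + \frac{1}{87079}} = \frac{1}{- \frac{7652589598}{87079}} = - \frac{87079}{7652589598}$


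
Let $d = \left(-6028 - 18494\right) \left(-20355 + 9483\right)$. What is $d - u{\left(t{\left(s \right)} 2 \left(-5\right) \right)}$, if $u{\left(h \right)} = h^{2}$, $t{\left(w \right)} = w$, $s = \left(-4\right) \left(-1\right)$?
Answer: $266601584$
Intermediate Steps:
$s = 4$
$d = 266603184$ ($d = \left(-24522\right) \left(-10872\right) = 266603184$)
$d - u{\left(t{\left(s \right)} 2 \left(-5\right) \right)} = 266603184 - \left(4 \cdot 2 \left(-5\right)\right)^{2} = 266603184 - \left(8 \left(-5\right)\right)^{2} = 266603184 - \left(-40\right)^{2} = 266603184 - 1600 = 266601584$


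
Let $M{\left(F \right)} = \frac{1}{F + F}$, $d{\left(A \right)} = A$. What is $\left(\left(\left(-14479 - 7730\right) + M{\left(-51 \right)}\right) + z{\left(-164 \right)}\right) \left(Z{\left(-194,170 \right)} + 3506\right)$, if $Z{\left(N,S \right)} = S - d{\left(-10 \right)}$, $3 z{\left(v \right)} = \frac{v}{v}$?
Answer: $- \frac{1391640085}{17} \approx -8.1861 \cdot 10^{7}$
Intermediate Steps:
$M{\left(F \right)} = \frac{1}{2 F}$
$z{\left(v \right)} = \frac{1}{3}$ ($z{\left(v \right)} = \frac{v \frac{1}{v}}{3} = \frac{1}{3} \cdot 1 = \frac{1}{3}$)
$Z{\left(N,S \right)} = 10 + S$ ($Z{\left(N,S \right)} = S - -10 = S + 10 = 10 + S$)
$\left(\left(\left(-14479 - 7730\right) + M{\left(-51 \right)}\right) + z{\left(-164 \right)}\right) \left(Z{\left(-194,170 \right)} + 3506\right) = \left(\left(\left(-14479 - 7730\right) + \frac{1}{2 \left(-51\right)}\right) + \frac{1}{3}\right) \left(\left(10 + 170\right) + 3506\right) = \left(\left(-22209 + \frac{1}{2} \left(- \frac{1}{51}\right)\right) + \frac{1}{3}\right) \left(180 + 3506\right) = \left(\left(-22209 - \frac{1}{102}\right) + \frac{1}{3}\right) 3686 = \left(- \frac{2265319}{102} + \frac{1}{3}\right) 3686 = \left(- \frac{755095}{34}\right) 3686 = - \frac{1391640085}{17}$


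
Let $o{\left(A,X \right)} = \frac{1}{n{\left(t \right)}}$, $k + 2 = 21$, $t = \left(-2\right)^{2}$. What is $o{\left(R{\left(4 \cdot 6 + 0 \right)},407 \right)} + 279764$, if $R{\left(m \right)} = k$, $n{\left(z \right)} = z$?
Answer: $\frac{1119057}{4} \approx 2.7976 \cdot 10^{5}$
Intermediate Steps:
$t = 4$
$k = 19$ ($k = -2 + 21 = 19$)
$R{\left(m \right)} = 19$
$o{\left(A,X \right)} = \frac{1}{4}$
$o{\left(R{\left(4 \cdot 6 + 0 \right)},407 \right)} + 279764 = \frac{1}{4} + 279764 = \frac{1119057}{4}$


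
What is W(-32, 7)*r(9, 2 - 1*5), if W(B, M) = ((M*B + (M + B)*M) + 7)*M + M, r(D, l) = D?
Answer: -24633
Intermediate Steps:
W(B, M) = M + M*(7 + B*M + M*(B + M)) (W(B, M) = ((B*M + (B + M)*M) + 7)*M + M = ((B*M + M*(B + M)) + 7)*M + M = (7 + B*M + M*(B + M))*M + M = M*(7 + B*M + M*(B + M)) + M = M + M*(7 + B*M + M*(B + M)))
W(-32, 7)*r(9, 2 - 1*5) = (7*(8 + 7**2 + 2*(-32)*7))*9 = (7*(8 + 49 - 448))*9 = (7*(-391))*9 = -2737*9 = -24633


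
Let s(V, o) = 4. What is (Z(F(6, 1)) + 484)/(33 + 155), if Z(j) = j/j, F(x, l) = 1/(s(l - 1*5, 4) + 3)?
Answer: 485/188 ≈ 2.5798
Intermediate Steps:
F(x, l) = ⅐ (F(x, l) = 1/(4 + 3) = 1/7 = ⅐)
Z(j) = 1
(Z(F(6, 1)) + 484)/(33 + 155) = (1 + 484)/(33 + 155) = 485/188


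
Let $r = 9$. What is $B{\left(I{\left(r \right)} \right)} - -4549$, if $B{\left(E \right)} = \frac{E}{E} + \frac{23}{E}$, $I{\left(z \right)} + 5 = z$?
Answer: $\frac{18223}{4} \approx 4555.8$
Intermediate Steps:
$I{\left(z \right)} = -5 + z$
$B{\left(E \right)} = 1 + \frac{23}{E}$
$B{\left(I{\left(r \right)} \right)} - -4549 = \frac{23 + \left(-5 + 9\right)}{-5 + 9} - -4549 = \frac{23 + 4}{4} + 4549 = \frac{1}{4} \cdot 27 + 4549 = \frac{27}{4} + 4549 = \frac{18223}{4}$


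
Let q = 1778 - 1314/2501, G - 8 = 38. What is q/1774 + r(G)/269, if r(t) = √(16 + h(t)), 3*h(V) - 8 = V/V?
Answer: 2222732/2218387 + √19/269 ≈ 1.0182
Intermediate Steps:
h(V) = 3 (h(V) = 8/3 + (V/V)/3 = 8/3 + (⅓)*1 = 8/3 + ⅓ = 3)
G = 46 (G = 8 + 38 = 46)
q = 4445464/2501 (q = 1778 - 1314/2501 = 4445464/2501 ≈ 1777.5)
r(t) = √19 (r(t) = √(16 + 3) = √19)
q/1774 + r(G)/269 = (4445464/2501)/1774 + √19/269 = (4445464/2501)*(1/1774) + √19*(1/269) = 2222732/2218387 + √19/269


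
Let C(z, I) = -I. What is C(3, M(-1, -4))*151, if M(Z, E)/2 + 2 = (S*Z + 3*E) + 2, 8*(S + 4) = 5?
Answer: 10419/4 ≈ 2604.8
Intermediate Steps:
S = -27/8 (S = -4 + (⅛)*5 = -4 + 5/8 = -27/8 ≈ -3.3750)
M(Z, E) = 6*E - 27*Z/4 (M(Z, E) = -4 + 2*((-27*Z/8 + 3*E) + 2) = -4 + 2*((3*E - 27*Z/8) + 2) = -4 + 2*(2 + 3*E - 27*Z/8) = -4 + (4 + 6*E - 27*Z/4) = 6*E - 27*Z/4)
C(3, M(-1, -4))*151 = -(6*(-4) - 27/4*(-1))*151 = -(-24 + 27/4)*151 = -1*(-69/4)*151 = (69/4)*151 = 10419/4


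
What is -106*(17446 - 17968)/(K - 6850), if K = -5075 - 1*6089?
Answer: -27666/9007 ≈ -3.0716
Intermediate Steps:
K = -11164 (K = -5075 - 6089 = -11164)
-106*(17446 - 17968)/(K - 6850) = -106*(17446 - 17968)/(-11164 - 6850) = -(-55332)/(-18014) = -(-55332)*(-1)/18014 = -106*261/9007 = -27666/9007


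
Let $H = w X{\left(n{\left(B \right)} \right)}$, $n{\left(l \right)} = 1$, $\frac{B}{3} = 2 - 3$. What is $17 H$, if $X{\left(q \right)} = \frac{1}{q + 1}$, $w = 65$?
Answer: $\frac{1105}{2} \approx 552.5$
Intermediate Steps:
$B = -3$ ($B = 3 \left(2 - 3\right) = 3 \left(-1\right) = -3$)
$X{\left(q \right)} = \frac{1}{1 + q}$
$H = \frac{65}{2}$ ($H = \frac{65}{1 + 1} = \frac{65}{2} \approx 32.5$)
$17 H = 17 \cdot \frac{65}{2} = \frac{1105}{2}$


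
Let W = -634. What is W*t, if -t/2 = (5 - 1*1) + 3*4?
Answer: 20288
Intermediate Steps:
t = -32 (t = -2*((5 - 1*1) + 3*4) = -2*((5 - 1) + 12) = -2*(4 + 12) = -2*16 = -32)
W*t = -634*(-32) = 20288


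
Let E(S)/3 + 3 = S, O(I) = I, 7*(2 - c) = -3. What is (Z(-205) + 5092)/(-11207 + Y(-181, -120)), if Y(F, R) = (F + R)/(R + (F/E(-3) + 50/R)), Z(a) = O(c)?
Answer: -141681153/311602025 ≈ -0.45469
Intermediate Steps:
c = 17/7 (c = 2 - 1/7*(-3) = 2 + 3/7 = 17/7 ≈ 2.4286)
E(S) = -9 + 3*S
Z(a) = 17/7
Y(F, R) = (F + R)/(R + 50/R - F/18) (Y(F, R) = (F + R)/(R + (F/(-9 + 3*(-3)) + 50/R)) = (F + R)/(R + (F/(-9 - 9) + 50/R)) = (F + R)/(R + (F/(-18) + 50/R)) = (F + R)/(R + (F*(-1/18) + 50/R)) = (F + R)/(R + (-F/18 + 50/R)) = (F + R)/(R + (50/R - F/18)) = (F + R)/(R + 50/R - F/18))
(Z(-205) + 5092)/(-11207 + Y(-181, -120)) = (17/7 + 5092)/(-11207 + 18*(-120)*(-181 - 120)/(900 + 18*(-120)**2 - 1*(-181)*(-120))) = 35661/(7*(-11207 + 18*(-120)*(-301)/(900 + 18*14400 - 21720))) = 35661/(7*(-11207 + 18*(-120)*(-301)/(900 + 259200 - 21720))) = 35661/(7*(-11207 + 18*(-120)*(-301)/238380)) = 35661/(7*(-11207 + 18*(-120)*(1/238380)*(-301))) = 35661/(7*(-11207 + 10836/3973)) = 35661/(7*(-44514575/3973)) = (35661/7)*(-3973/44514575) = -141681153/311602025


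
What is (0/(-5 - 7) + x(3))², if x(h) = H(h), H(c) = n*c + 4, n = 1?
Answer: 49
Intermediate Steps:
H(c) = 4 + c (H(c) = 1*c + 4 = c + 4 = 4 + c)
x(h) = 4 + h
(0/(-5 - 7) + x(3))² = (0/(-5 - 7) + (4 + 3))² = (0/(-12) + 7)² = (-1/12*0 + 7)² = (0 + 7)² = 7² = 49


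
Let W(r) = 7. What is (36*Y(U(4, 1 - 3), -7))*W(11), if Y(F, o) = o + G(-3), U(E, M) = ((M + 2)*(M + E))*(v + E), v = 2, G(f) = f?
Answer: -2520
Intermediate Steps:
U(E, M) = (2 + E)*(2 + M)*(E + M) (U(E, M) = ((M + 2)*(M + E))*(2 + E) = ((2 + M)*(E + M))*(2 + E) = (2 + E)*(2 + M)*(E + M))
Y(F, o) = -3 + o (Y(F, o) = o - 3 = -3 + o)
(36*Y(U(4, 1 - 3), -7))*W(11) = (36*(-3 - 7))*7 = (36*(-10))*7 = -360*7 = -2520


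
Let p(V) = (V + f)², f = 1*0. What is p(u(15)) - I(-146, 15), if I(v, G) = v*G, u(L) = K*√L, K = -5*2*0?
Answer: 2190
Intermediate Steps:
K = 0 (K = -10*0 = 0)
f = 0
u(L) = 0 (u(L) = 0*√L = 0)
p(V) = V² (p(V) = (V + 0)² = V²)
I(v, G) = G*v
p(u(15)) - I(-146, 15) = 0² - 15*(-146) = 0 - 1*(-2190) = 0 + 2190 = 2190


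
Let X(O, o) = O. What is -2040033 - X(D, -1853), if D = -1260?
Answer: -2038773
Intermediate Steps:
-2040033 - X(D, -1853) = -2040033 - 1*(-1260) = -2040033 + 1260 = -2038773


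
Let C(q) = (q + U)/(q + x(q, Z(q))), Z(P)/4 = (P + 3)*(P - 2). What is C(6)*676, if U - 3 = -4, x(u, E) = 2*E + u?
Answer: 169/15 ≈ 11.267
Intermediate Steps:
Z(P) = 4*(-2 + P)*(3 + P) (Z(P) = 4*((P + 3)*(P - 2)) = 4*((3 + P)*(-2 + P)) = 4*((-2 + P)*(3 + P)) = 4*(-2 + P)*(3 + P))
x(u, E) = u + 2*E
U = -1 (U = 3 - 4 = -1)
C(q) = (-1 + q)/(-48 + 8*q**2 + 10*q) (C(q) = (q - 1)/(q + (q + 2*(-24 + 4*q + 4*q**2))) = (-1 + q)/(q + (q + (-48 + 8*q + 8*q**2))) = (-1 + q)/(q + (-48 + 8*q**2 + 9*q)) = (-1 + q)/(-48 + 8*q**2 + 10*q))
C(6)*676 = ((-1 + 6)/(2*(-24 + 4*6**2 + 5*6)))*676 = ((1/2)*5/(-24 + 4*36 + 30))*676 = ((1/2)*5/(-24 + 144 + 30))*676 = ((1/2)*5/150)*676 = ((1/2)*(1/150)*5)*676 = (1/60)*676 = 169/15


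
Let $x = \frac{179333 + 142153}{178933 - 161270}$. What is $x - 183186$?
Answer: $- \frac{3235292832}{17663} \approx -1.8317 \cdot 10^{5}$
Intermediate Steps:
$x = \frac{321486}{17663} \approx 18.201$
$x - 183186 = \frac{321486}{17663} - 183186 = - \frac{3235292832}{17663}$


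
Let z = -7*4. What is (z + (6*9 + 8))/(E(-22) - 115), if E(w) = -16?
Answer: -34/131 ≈ -0.25954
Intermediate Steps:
z = -28
(z + (6*9 + 8))/(E(-22) - 115) = (-28 + (6*9 + 8))/(-16 - 115) = (-28 + (54 + 8))/(-131) = (-28 + 62)*(-1/131) = 34*(-1/131) = -34/131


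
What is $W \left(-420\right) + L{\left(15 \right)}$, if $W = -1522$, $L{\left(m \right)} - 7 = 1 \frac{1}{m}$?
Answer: $\frac{9588706}{15} \approx 6.3925 \cdot 10^{5}$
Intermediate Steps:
$L{\left(m \right)} = 7 + \frac{1}{m}$ ($L{\left(m \right)} = 7 + 1 \frac{1}{m} = 7 + \frac{1}{m}$)
$W \left(-420\right) + L{\left(15 \right)} = \left(-1522\right) \left(-420\right) + \left(7 + \frac{1}{15}\right) = 639240 + \left(7 + \frac{1}{15}\right) = 639240 + \frac{106}{15} = \frac{9588706}{15}$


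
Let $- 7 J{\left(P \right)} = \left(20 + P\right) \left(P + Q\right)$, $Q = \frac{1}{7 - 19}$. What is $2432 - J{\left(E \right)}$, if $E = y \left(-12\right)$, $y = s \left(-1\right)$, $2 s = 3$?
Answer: $\frac{106229}{42} \approx 2529.3$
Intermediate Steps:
$s = \frac{3}{2}$ ($s = \frac{1}{2} \cdot 3 = \frac{3}{2} \approx 1.5$)
$y = - \frac{3}{2}$ ($y = \frac{3}{2} \left(-1\right) = - \frac{3}{2} \approx -1.5$)
$Q = - \frac{1}{12}$ ($Q = \frac{1}{-12} = - \frac{1}{12} \approx -0.083333$)
$E = 18$ ($E = \left(- \frac{3}{2}\right) \left(-12\right) = 18$)
$J{\left(P \right)} = - \frac{\left(20 + P\right) \left(- \frac{1}{12} + P\right)}{7}$ ($J{\left(P \right)} = - \frac{\left(20 + P\right) \left(P - \frac{1}{12}\right)}{7} = - \frac{\left(20 + P\right) \left(- \frac{1}{12} + P\right)}{7}$)
$2432 - J{\left(E \right)} = 2432 - \left(\frac{5}{21} - \frac{717}{14} - \frac{18^{2}}{7}\right) = 2432 - \left(\frac{5}{21} - \frac{717}{14} - \frac{324}{7}\right) = 2432 - - \frac{4085}{42} = 2432 + \frac{4085}{42} = \frac{106229}{42}$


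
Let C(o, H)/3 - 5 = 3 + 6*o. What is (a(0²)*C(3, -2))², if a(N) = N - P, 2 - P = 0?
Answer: 24336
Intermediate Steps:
P = 2 (P = 2 - 1*0 = 2 + 0 = 2)
C(o, H) = 24 + 18*o (C(o, H) = 15 + 3*(3 + 6*o) = 15 + (9 + 18*o) = 24 + 18*o)
a(N) = -2 + N (a(N) = N - 1*2 = N - 2 = -2 + N)
(a(0²)*C(3, -2))² = ((-2 + 0²)*(24 + 18*3))² = ((-2 + 0)*(24 + 54))² = (-2*78)² = (-156)² = 24336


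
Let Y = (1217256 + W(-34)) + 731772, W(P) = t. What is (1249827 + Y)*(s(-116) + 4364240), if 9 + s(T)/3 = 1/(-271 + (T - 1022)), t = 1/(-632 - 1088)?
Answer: 16916477568933956143/1211740 ≈ 1.3960e+13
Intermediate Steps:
t = -1/1720 (t = 1/(-1720) = -1/1720 ≈ -0.00058139)
W(P) = -1/1720
s(T) = -27 + 3/(-1293 + T) (s(T) = -27 + 3/(-271 + (T - 1022)) = -27 + 3/(-271 + (-1022 + T)) = -27 + 3/(-1293 + T))
Y = 3352328159/1720 (Y = (1217256 - 1/1720) + 731772 = 2093680319/1720 + 731772 = 3352328159/1720 ≈ 1.9490e+6)
(1249827 + Y)*(s(-116) + 4364240) = (1249827 + 3352328159/1720)*(3*(11638 - 9*(-116))/(-1293 - 116) + 4364240) = 5502030599*(3*(11638 + 1044)/(-1409) + 4364240)/1720 = 5502030599*(3*(-1/1409)*12682 + 4364240)/1720 = 5502030599*(-38046/1409 + 4364240)/1720 = (5502030599/1720)*(6149176114/1409) = 16916477568933956143/1211740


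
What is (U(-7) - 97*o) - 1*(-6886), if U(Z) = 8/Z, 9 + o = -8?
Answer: 59737/7 ≈ 8533.9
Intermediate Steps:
o = -17 (o = -9 - 8 = -17)
(U(-7) - 97*o) - 1*(-6886) = (8/(-7) - 97*(-17)) - 1*(-6886) = (8*(-1/7) + 1649) + 6886 = (-8/7 + 1649) + 6886 = 11535/7 + 6886 = 59737/7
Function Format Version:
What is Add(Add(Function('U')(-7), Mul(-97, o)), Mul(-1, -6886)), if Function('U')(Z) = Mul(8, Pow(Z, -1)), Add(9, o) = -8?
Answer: Rational(59737, 7) ≈ 8533.9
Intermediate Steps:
o = -17 (o = Add(-9, -8) = -17)
Add(Add(Function('U')(-7), Mul(-97, o)), Mul(-1, -6886)) = Add(Add(Mul(8, Pow(-7, -1)), Mul(-97, -17)), Mul(-1, -6886)) = Add(Add(Mul(8, Rational(-1, 7)), 1649), 6886) = Add(Add(Rational(-8, 7), 1649), 6886) = Add(Rational(11535, 7), 6886) = Rational(59737, 7)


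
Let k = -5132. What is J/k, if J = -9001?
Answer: 9001/5132 ≈ 1.7539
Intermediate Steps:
J/k = -9001/(-5132) = -9001*(-1/5132) = 9001/5132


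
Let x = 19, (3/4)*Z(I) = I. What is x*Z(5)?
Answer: 380/3 ≈ 126.67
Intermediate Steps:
Z(I) = 4*I/3
x*Z(5) = 19*((4/3)*5) = 19*(20/3) = 380/3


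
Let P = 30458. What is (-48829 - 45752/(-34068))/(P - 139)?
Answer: -415865155/258226923 ≈ -1.6105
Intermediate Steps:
(-48829 - 45752/(-34068))/(P - 139) = (-48829 - 45752/(-34068))/(30458 - 139) = (-48829 - 45752*(-1/34068))/30319 = (-48829 + 11438/8517)*(1/30319) = -415865155/8517*1/30319 = -415865155/258226923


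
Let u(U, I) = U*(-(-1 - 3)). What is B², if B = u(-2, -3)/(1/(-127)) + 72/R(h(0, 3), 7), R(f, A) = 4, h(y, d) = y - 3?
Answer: 1069156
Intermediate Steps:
h(y, d) = -3 + y
u(U, I) = 4*U (u(U, I) = U*(-1*(-4)) = U*4 = 4*U)
B = 1034 (B = (4*(-2))/(1/(-127)) + 72/4 = -8/(-1/127) + 72*(¼) = -8*(-127) + 18 = 1016 + 18 = 1034)
B² = 1034² = 1069156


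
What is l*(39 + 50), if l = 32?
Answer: 2848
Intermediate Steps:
l*(39 + 50) = 32*(39 + 50) = 32*89 = 2848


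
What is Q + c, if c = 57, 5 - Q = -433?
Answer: 495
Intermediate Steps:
Q = 438 (Q = 5 - 1*(-433) = 5 + 433 = 438)
Q + c = 438 + 57 = 495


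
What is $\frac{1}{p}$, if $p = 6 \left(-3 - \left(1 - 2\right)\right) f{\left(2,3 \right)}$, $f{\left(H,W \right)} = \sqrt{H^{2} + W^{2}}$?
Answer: $- \frac{\sqrt{13}}{156} \approx -0.023113$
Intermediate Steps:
$p = - 12 \sqrt{13}$ ($p = 6 \left(-3 - \left(1 - 2\right)\right) \sqrt{2^{2} + 3^{2}} = 6 \left(-3 - -1\right) \sqrt{4 + 9} = 6 \left(-3 + \left(-1 + 2\right)\right) \sqrt{13} = 6 \left(-3 + 1\right) \sqrt{13} = 6 \left(- 2 \sqrt{13}\right) = - 12 \sqrt{13} \approx -43.267$)
$\frac{1}{p} = \frac{1}{\left(-12\right) \sqrt{13}} = - \frac{\sqrt{13}}{156}$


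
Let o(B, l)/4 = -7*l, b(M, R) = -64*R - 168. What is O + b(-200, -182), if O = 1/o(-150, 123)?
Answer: 39537119/3444 ≈ 11480.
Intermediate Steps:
b(M, R) = -168 - 64*R
o(B, l) = -28*l (o(B, l) = 4*(-7*l) = -28*l)
O = -1/3444 (O = 1/(-28*123) = 1/(-3444) = -1/3444 ≈ -0.00029036)
O + b(-200, -182) = -1/3444 + (-168 - 64*(-182)) = -1/3444 + (-168 + 11648) = -1/3444 + 11480 = 39537119/3444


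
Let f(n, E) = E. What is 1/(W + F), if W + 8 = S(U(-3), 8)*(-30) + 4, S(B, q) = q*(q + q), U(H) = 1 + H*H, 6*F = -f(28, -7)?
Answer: -6/23057 ≈ -0.00026022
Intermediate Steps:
F = 7/6 (F = (-1*(-7))/6 = (⅙)*7 = 7/6 ≈ 1.1667)
U(H) = 1 + H²
S(B, q) = 2*q² (S(B, q) = q*(2*q) = 2*q²)
W = -3844 (W = -8 + ((2*8²)*(-30) + 4) = -8 + ((2*64)*(-30) + 4) = -8 + (128*(-30) + 4) = -8 + (-3840 + 4) = -8 - 3836 = -3844)
1/(W + F) = 1/(-3844 + 7/6) = 1/(-23057/6) = -6/23057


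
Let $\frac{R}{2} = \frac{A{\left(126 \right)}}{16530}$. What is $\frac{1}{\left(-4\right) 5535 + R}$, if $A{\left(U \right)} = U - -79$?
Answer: $- \frac{1653}{36597379} \approx -4.5167 \cdot 10^{-5}$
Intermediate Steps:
$A{\left(U \right)} = 79 + U$ ($A{\left(U \right)} = U + 79 = 79 + U$)
$R = \frac{41}{1653}$ ($R = 2 \frac{79 + 126}{16530} = 2 \cdot 205 \cdot \frac{1}{16530} = 2 \cdot \frac{41}{3306} = \frac{41}{1653} \approx 0.024803$)
$\frac{1}{\left(-4\right) 5535 + R} = \frac{1}{\left(-4\right) 5535 + \frac{41}{1653}} = \frac{1}{-22140 + \frac{41}{1653}} = \frac{1}{- \frac{36597379}{1653}} = - \frac{1653}{36597379}$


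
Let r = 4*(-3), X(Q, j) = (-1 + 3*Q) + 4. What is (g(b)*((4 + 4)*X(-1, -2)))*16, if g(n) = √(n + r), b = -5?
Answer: 0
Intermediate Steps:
X(Q, j) = 3 + 3*Q
r = -12
g(n) = √(-12 + n) (g(n) = √(n - 12) = √(-12 + n))
(g(b)*((4 + 4)*X(-1, -2)))*16 = (√(-12 - 5)*((4 + 4)*(3 + 3*(-1))))*16 = (√(-17)*(8*(3 - 3)))*16 = ((I*√17)*(8*0))*16 = ((I*√17)*0)*16 = 0*16 = 0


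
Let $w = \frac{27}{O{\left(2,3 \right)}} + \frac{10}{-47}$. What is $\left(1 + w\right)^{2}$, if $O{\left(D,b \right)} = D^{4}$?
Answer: $\frac{3463321}{565504} \approx 6.1243$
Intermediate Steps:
$w = \frac{1109}{752}$ ($w = \frac{27}{2^{4}} + \frac{10}{-47} = \frac{27}{16} + 10 \left(- \frac{1}{47}\right) = 27 \cdot \frac{1}{16} - \frac{10}{47} = \frac{27}{16} - \frac{10}{47} = \frac{1109}{752} \approx 1.4747$)
$\left(1 + w\right)^{2} = \left(1 + \frac{1109}{752}\right)^{2} = \left(\frac{1861}{752}\right)^{2} = \frac{3463321}{565504}$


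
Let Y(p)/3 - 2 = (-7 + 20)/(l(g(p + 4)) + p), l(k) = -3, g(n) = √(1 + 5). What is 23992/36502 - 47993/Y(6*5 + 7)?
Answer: -29778373234/4434993 ≈ -6714.4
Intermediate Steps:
g(n) = √6
Y(p) = 6 + 39/(-3 + p) (Y(p) = 6 + 3*((-7 + 20)/(-3 + p)) = 6 + 3*(13/(-3 + p)) = 6 + 39/(-3 + p))
23992/36502 - 47993/Y(6*5 + 7) = 23992/36502 - 47993*(-3 + (6*5 + 7))/(3*(7 + 2*(6*5 + 7))) = 23992*(1/36502) - 47993*(-3 + (30 + 7))/(3*(7 + 2*(30 + 7))) = 11996/18251 - 47993*(-3 + 37)/(3*(7 + 2*37)) = 11996/18251 - 47993*34/(3*(7 + 74)) = 11996/18251 - 47993/(3*(1/34)*81) = 11996/18251 - 47993/243/34 = 11996/18251 - 47993*34/243 = 11996/18251 - 1631762/243 = -29778373234/4434993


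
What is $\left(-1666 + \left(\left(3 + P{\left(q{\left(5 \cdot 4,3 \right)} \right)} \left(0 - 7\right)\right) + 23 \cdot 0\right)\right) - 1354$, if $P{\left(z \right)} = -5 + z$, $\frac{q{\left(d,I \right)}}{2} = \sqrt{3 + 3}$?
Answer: $-2982 - 14 \sqrt{6} \approx -3016.3$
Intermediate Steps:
$q{\left(d,I \right)} = 2 \sqrt{6}$ ($q{\left(d,I \right)} = 2 \sqrt{3 + 3} = 2 \sqrt{6}$)
$\left(-1666 + \left(\left(3 + P{\left(q{\left(5 \cdot 4,3 \right)} \right)} \left(0 - 7\right)\right) + 23 \cdot 0\right)\right) - 1354 = \left(-1666 + \left(\left(3 + \left(-5 + 2 \sqrt{6}\right) \left(0 - 7\right)\right) + 23 \cdot 0\right)\right) - 1354 = \left(-1666 + \left(\left(3 + \left(-5 + 2 \sqrt{6}\right) \left(0 - 7\right)\right) + 0\right)\right) - 1354 = \left(-1666 + \left(\left(3 + \left(-5 + 2 \sqrt{6}\right) \left(-7\right)\right) + 0\right)\right) - 1354 = \left(-1666 + \left(\left(3 + \left(35 - 14 \sqrt{6}\right)\right) + 0\right)\right) - 1354 = \left(-1666 + \left(\left(38 - 14 \sqrt{6}\right) + 0\right)\right) - 1354 = \left(-1666 + \left(38 - 14 \sqrt{6}\right)\right) - 1354 = \left(-1628 - 14 \sqrt{6}\right) - 1354 = -2982 - 14 \sqrt{6}$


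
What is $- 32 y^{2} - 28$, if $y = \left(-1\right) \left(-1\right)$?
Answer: $-60$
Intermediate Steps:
$y = 1$
$- 32 y^{2} - 28 = - 32 \cdot 1^{2} - 28 = \left(-32\right) 1 - 28 = -32 - 28 = -60$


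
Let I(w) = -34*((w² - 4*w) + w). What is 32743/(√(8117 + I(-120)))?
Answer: -32743*I*√493723/493723 ≈ -46.599*I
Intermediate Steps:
I(w) = -34*w² + 102*w (I(w) = -34*(w² - 3*w) = -34*w² + 102*w)
32743/(√(8117 + I(-120))) = 32743/(√(8117 + 34*(-120)*(3 - 1*(-120)))) = 32743/(√(8117 + 34*(-120)*(3 + 120))) = 32743/(√(8117 + 34*(-120)*123)) = 32743/(√(8117 - 501840)) = 32743/(√(-493723)) = 32743/((I*√493723)) = 32743*(-I*√493723/493723) = -32743*I*√493723/493723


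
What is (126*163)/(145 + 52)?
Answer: 20538/197 ≈ 104.25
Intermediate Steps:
(126*163)/(145 + 52) = 20538/197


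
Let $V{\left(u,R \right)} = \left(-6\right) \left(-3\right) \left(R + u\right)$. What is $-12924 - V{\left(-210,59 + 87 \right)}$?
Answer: $-11772$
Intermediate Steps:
$V{\left(u,R \right)} = 18 R + 18 u$ ($V{\left(u,R \right)} = 18 \left(R + u\right) = 18 R + 18 u$)
$-12924 - V{\left(-210,59 + 87 \right)} = -12924 - \left(18 \left(59 + 87\right) + 18 \left(-210\right)\right) = -12924 - \left(18 \cdot 146 - 3780\right) = -12924 - \left(2628 - 3780\right) = -12924 - -1152 = -12924 + 1152 = -11772$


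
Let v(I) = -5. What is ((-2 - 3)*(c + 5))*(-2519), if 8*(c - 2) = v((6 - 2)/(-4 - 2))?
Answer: 642345/8 ≈ 80293.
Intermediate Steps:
c = 11/8 (c = 2 + (⅛)*(-5) = 2 - 5/8 = 11/8 ≈ 1.3750)
((-2 - 3)*(c + 5))*(-2519) = ((-2 - 3)*(11/8 + 5))*(-2519) = -5*51/8*(-2519) = -255/8*(-2519) = 642345/8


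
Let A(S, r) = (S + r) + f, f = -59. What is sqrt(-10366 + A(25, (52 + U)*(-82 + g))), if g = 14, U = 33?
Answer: 2*I*sqrt(4045) ≈ 127.2*I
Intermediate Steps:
A(S, r) = -59 + S + r (A(S, r) = (S + r) - 59 = -59 + S + r)
sqrt(-10366 + A(25, (52 + U)*(-82 + g))) = sqrt(-10366 + (-59 + 25 + (52 + 33)*(-82 + 14))) = sqrt(-10366 + (-59 + 25 + 85*(-68))) = sqrt(-10366 + (-59 + 25 - 5780)) = sqrt(-10366 - 5814) = sqrt(-16180) = 2*I*sqrt(4045)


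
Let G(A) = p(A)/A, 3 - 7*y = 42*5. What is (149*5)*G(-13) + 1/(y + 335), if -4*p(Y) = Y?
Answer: -796391/4276 ≈ -186.25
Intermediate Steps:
p(Y) = -Y/4
y = -207/7 (y = 3/7 - 6*5 = 3/7 - 1/7*210 = 3/7 - 30 = -207/7 ≈ -29.571)
G(A) = -1/4 (G(A) = (-A/4)/A = -1/4)
(149*5)*G(-13) + 1/(y + 335) = (149*5)*(-1/4) + 1/(-207/7 + 335) = 745*(-1/4) + 1/(2138/7) = -745/4 + 7/2138 = -796391/4276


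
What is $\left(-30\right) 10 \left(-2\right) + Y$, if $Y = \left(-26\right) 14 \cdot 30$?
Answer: $-10320$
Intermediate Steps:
$Y = -10920$ ($Y = \left(-364\right) 30 = -10920$)
$\left(-30\right) 10 \left(-2\right) + Y = \left(-30\right) 10 \left(-2\right) - 10920 = \left(-300\right) \left(-2\right) - 10920 = 600 - 10920 = -10320$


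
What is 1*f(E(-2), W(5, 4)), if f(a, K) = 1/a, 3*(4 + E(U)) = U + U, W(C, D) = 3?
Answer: -3/16 ≈ -0.18750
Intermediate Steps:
E(U) = -4 + 2*U/3 (E(U) = -4 + (U + U)/3 = -4 + (2*U)/3 = -4 + 2*U/3)
1*f(E(-2), W(5, 4)) = 1/(-4 + (⅔)*(-2)) = 1/(-4 - 4/3) = 1/(-16/3) = 1*(-3/16) = -3/16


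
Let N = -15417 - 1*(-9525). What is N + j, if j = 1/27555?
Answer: -162354059/27555 ≈ -5892.0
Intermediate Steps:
N = -5892 (N = -15417 + 9525 = -5892)
j = 1/27555 ≈ 3.6291e-5
N + j = -5892 + 1/27555 = -162354059/27555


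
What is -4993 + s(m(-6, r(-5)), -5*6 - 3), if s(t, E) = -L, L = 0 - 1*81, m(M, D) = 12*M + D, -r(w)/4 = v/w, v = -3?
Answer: -4912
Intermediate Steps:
r(w) = 12/w (r(w) = -(-12)/w = 12/w)
m(M, D) = D + 12*M
L = -81 (L = 0 - 81 = -81)
s(t, E) = 81 (s(t, E) = -1*(-81) = 81)
-4993 + s(m(-6, r(-5)), -5*6 - 3) = -4993 + 81 = -4912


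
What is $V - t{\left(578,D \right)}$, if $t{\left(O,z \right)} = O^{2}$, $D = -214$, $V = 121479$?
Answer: $-212605$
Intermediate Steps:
$V - t{\left(578,D \right)} = 121479 - 578^{2} = 121479 - 334084 = -212605$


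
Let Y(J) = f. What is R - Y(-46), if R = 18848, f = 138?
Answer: 18710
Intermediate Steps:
Y(J) = 138
R - Y(-46) = 18848 - 1*138 = 18848 - 138 = 18710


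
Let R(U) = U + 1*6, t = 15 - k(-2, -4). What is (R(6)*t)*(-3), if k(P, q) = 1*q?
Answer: -684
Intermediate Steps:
k(P, q) = q
t = 19 (t = 15 - 1*(-4) = 15 + 4 = 19)
R(U) = 6 + U (R(U) = U + 6 = 6 + U)
(R(6)*t)*(-3) = ((6 + 6)*19)*(-3) = (12*19)*(-3) = 228*(-3) = -684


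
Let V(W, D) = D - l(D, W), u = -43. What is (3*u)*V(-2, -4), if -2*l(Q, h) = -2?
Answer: 645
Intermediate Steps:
l(Q, h) = 1 (l(Q, h) = -½*(-2) = 1)
V(W, D) = -1 + D (V(W, D) = D - 1*1 = D - 1 = -1 + D)
(3*u)*V(-2, -4) = (3*(-43))*(-1 - 4) = -129*(-5) = 645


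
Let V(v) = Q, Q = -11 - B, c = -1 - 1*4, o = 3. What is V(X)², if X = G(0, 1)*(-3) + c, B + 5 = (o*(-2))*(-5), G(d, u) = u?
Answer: 1296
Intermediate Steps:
B = 25 (B = -5 + (3*(-2))*(-5) = -5 - 6*(-5) = -5 + 30 = 25)
c = -5 (c = -1 - 4 = -5)
Q = -36 (Q = -11 - 1*25 = -11 - 25 = -36)
X = -8 (X = 1*(-3) - 5 = -3 - 5 = -8)
V(v) = -36
V(X)² = (-36)² = 1296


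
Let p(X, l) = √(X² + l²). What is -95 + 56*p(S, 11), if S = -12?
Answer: -95 + 56*√265 ≈ 816.61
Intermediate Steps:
-95 + 56*p(S, 11) = -95 + 56*√((-12)² + 11²) = -95 + 56*√(144 + 121) = -95 + 56*√265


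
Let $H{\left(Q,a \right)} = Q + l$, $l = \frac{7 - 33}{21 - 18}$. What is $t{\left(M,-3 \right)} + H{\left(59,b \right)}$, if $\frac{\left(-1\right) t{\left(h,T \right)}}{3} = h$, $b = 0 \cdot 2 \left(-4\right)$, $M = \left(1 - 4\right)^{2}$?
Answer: $\frac{70}{3} \approx 23.333$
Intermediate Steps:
$M = 9$ ($M = \left(-3\right)^{2} = 9$)
$b = 0$ ($b = 0 \left(-4\right) = 0$)
$t{\left(h,T \right)} = - 3 h$
$l = - \frac{26}{3} \approx -8.6667$
$H{\left(Q,a \right)} = - \frac{26}{3} + Q$ ($H{\left(Q,a \right)} = Q - \frac{26}{3} = - \frac{26}{3} + Q$)
$t{\left(M,-3 \right)} + H{\left(59,b \right)} = \left(-3\right) 9 + \left(- \frac{26}{3} + 59\right) = -27 + \frac{151}{3} = \frac{70}{3}$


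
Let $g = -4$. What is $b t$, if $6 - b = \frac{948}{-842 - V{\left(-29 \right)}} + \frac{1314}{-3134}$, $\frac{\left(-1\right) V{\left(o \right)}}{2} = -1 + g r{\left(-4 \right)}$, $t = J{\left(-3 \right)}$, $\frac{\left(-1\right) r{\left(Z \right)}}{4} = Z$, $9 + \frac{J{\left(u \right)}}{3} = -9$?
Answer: $- \frac{1877144}{4701} \approx -399.31$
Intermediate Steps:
$J{\left(u \right)} = -54$ ($J{\left(u \right)} = -27 + 3 \left(-9\right) = -27 - 27 = -54$)
$r{\left(Z \right)} = - 4 Z$
$t = -54$
$V{\left(o \right)} = 130$ ($V{\left(o \right)} = - 2 \left(-1 - 4 \left(\left(-4\right) \left(-4\right)\right)\right) = - 2 \left(-1 - 64\right) = \left(-2\right) \left(-65\right) = 130$)
$b = \frac{938572}{126927}$ ($b = 6 - \left(\frac{948}{-842 - 130} + \frac{1314}{-3134}\right) = 6 - \left(\frac{948}{-842 - 130} + 1314 \left(- \frac{1}{3134}\right)\right) = 6 - \left(\frac{948}{-972} - \frac{657}{1567}\right) = 6 - \left(948 \left(- \frac{1}{972}\right) - \frac{657}{1567}\right) = 6 - \left(- \frac{79}{81} - \frac{657}{1567}\right) = 6 - - \frac{177010}{126927} = 6 + \frac{177010}{126927} = \frac{938572}{126927} \approx 7.3946$)
$b t = \frac{938572}{126927} \left(-54\right) = - \frac{1877144}{4701}$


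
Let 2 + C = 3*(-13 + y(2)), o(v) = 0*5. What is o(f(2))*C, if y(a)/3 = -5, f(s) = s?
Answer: 0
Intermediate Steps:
o(v) = 0
y(a) = -15 (y(a) = 3*(-5) = -15)
C = -86 (C = -2 + 3*(-13 - 15) = -2 + 3*(-28) = -2 - 84 = -86)
o(f(2))*C = 0*(-86) = 0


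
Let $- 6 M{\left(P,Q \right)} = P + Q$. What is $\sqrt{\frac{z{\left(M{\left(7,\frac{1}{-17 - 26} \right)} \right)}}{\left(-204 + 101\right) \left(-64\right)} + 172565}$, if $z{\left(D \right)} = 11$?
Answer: $\frac{\sqrt{117167494573}}{824} \approx 415.41$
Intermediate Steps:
$M{\left(P,Q \right)} = - \frac{P}{6} - \frac{Q}{6}$ ($M{\left(P,Q \right)} = - \frac{P + Q}{6} = - \frac{P}{6} - \frac{Q}{6}$)
$\sqrt{\frac{z{\left(M{\left(7,\frac{1}{-17 - 26} \right)} \right)}}{\left(-204 + 101\right) \left(-64\right)} + 172565} = \sqrt{\frac{11}{\left(-204 + 101\right) \left(-64\right)} + 172565} = \sqrt{\frac{11}{\left(-103\right) \left(-64\right)} + 172565} = \sqrt{\frac{11}{6592} + 172565} = \sqrt{\frac{1137548491}{6592}} = \frac{\sqrt{117167494573}}{824}$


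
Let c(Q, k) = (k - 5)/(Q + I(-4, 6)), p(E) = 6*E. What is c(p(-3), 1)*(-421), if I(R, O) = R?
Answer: -842/11 ≈ -76.545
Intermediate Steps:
c(Q, k) = (-5 + k)/(-4 + Q) (c(Q, k) = (k - 5)/(Q - 4) = (-5 + k)/(-4 + Q))
c(p(-3), 1)*(-421) = ((-5 + 1)/(-4 + 6*(-3)))*(-421) = (-4/(-4 - 18))*(-421) = (-4/(-22))*(-421) = -1/22*(-4)*(-421) = (2/11)*(-421) = -842/11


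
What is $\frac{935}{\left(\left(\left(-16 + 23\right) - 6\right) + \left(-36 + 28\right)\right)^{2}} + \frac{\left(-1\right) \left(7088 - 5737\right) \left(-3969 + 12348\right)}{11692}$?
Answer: $- \frac{543749401}{572908} \approx -949.1$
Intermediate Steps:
$\frac{935}{\left(\left(\left(-16 + 23\right) - 6\right) + \left(-36 + 28\right)\right)^{2}} + \frac{\left(-1\right) \left(7088 - 5737\right) \left(-3969 + 12348\right)}{11692} = \frac{935}{\left(\left(7 - 6\right) - 8\right)^{2}} + - 1351 \cdot 8379 \cdot \frac{1}{11692} = \frac{935}{\left(1 - 8\right)^{2}} + \left(-1\right) 11320029 \cdot \frac{1}{11692} = \frac{935}{\left(-7\right)^{2}} - \frac{11320029}{11692} = \frac{935}{49} - \frac{11320029}{11692} = - \frac{543749401}{572908}$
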